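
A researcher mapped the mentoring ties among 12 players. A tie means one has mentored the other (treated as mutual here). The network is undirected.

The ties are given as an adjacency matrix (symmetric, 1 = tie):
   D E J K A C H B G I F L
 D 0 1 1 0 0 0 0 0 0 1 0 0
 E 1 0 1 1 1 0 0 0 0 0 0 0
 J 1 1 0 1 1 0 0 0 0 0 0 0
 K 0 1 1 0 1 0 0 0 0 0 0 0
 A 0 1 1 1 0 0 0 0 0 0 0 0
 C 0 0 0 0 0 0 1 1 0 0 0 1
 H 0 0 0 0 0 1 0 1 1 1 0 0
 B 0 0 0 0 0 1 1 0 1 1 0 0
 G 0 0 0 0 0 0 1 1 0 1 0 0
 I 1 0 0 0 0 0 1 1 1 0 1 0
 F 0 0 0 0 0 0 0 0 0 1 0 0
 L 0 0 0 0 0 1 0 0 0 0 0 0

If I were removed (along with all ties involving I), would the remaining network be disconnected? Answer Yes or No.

Yes

Removing I leaves {A, D, E, J, and K} with no path to {B, C, G, H, and L}, so the network splits into 3 components. I is a cut vertex.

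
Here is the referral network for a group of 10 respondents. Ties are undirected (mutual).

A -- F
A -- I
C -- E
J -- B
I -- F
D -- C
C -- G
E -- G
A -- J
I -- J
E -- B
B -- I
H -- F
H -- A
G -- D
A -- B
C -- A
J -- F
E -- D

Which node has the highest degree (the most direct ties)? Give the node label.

A

Degrees — A:6, B:4, C:4, D:3, E:4, F:4, G:3, H:2, I:4, J:4.
The maximum is 6, attained only by A.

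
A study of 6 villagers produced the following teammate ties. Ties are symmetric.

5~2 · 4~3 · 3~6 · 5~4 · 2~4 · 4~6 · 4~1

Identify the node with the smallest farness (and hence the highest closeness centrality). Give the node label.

4

Farness (sum of distances to all others) for each node — 1:9, 2:8, 3:8, 4:5, 5:8, 6:8.
The smallest farness is 5, for 4, so 4 has the highest closeness.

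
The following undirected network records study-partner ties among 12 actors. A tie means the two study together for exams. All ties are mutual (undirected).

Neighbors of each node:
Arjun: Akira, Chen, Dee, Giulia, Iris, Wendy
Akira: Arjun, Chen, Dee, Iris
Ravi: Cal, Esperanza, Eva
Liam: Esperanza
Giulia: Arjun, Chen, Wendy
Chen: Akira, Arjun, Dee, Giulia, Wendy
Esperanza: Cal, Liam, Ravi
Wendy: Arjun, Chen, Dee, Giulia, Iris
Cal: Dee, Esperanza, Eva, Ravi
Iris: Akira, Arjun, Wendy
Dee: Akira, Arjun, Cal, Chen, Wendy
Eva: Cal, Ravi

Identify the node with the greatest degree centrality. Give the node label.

Degrees — Akira:4, Arjun:6, Cal:4, Chen:5, Dee:5, Esperanza:3, Eva:2, Giulia:3, Iris:3, Liam:1, Ravi:3, Wendy:5.
The maximum is 6, attained only by Arjun.

Arjun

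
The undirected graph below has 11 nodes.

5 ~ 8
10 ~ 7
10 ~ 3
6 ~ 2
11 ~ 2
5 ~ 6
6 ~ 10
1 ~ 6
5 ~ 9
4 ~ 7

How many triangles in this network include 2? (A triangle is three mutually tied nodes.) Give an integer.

2's neighbors are 6 and 11, but none of them are tied to each other, so no triangle contains 2.

0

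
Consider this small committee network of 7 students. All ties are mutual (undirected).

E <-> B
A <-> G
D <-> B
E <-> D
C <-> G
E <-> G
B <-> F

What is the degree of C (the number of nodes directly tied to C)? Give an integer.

1

C is directly tied to G. That is 1 neighbor, so the degree of C is 1.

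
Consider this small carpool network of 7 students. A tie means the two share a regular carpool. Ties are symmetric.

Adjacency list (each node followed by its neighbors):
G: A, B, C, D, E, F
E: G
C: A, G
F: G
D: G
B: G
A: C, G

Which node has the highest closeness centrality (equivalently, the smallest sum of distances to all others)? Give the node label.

Farness (sum of distances to all others) for each node — A:10, B:11, C:10, D:11, E:11, F:11, G:6.
The smallest farness is 6, for G, so G has the highest closeness.

G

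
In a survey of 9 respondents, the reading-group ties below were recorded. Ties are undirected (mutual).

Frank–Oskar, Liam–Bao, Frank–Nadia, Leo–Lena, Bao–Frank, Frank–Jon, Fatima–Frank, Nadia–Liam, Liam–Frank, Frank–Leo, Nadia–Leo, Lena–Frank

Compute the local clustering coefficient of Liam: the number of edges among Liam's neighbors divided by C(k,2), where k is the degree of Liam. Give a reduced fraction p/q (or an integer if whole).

2/3

Liam's neighbors: Bao, Frank, and Nadia (k = 3).
Possible neighbor pairs: C(3,2) = 3. Edges among them: Bao–Frank, Frank–Nadia → e = 2.
Clustering(Liam) = 2/3.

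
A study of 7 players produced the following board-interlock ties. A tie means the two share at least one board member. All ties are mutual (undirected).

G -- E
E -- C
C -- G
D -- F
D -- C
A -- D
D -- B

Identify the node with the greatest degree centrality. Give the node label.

D

Degrees — A:1, B:1, C:3, D:4, E:2, F:1, G:2.
The maximum is 4, attained only by D.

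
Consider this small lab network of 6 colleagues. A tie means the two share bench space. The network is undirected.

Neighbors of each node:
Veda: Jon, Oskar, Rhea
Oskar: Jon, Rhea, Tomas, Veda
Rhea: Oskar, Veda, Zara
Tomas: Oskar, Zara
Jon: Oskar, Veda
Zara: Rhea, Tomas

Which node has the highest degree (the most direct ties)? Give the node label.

Oskar

Degrees — Jon:2, Oskar:4, Rhea:3, Tomas:2, Veda:3, Zara:2.
The maximum is 4, attained only by Oskar.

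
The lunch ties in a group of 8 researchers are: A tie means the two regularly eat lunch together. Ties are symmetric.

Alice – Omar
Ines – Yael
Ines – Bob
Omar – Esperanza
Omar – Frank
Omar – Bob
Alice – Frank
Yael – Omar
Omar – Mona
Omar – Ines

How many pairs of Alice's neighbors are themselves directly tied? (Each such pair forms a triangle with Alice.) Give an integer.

Alice's neighbors: Frank and Omar.
Neighbor pairs that are themselves tied: Alice–Frank–Omar. Each forms one triangle with Alice, for 1 in total.

1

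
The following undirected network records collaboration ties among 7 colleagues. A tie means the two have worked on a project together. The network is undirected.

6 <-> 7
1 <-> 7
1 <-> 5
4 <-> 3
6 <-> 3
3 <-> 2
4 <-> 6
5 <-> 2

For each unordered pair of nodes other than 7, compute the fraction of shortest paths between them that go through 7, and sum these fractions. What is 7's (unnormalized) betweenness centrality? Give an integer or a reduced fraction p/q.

3

Pairs whose geodesics pass through 7 — 5–6: 1/2; 3–1: 1/2; 4–1: 1; 6–1: 1.
All other pairs contribute 0.
Summing the contributions gives betweenness(7) = 3.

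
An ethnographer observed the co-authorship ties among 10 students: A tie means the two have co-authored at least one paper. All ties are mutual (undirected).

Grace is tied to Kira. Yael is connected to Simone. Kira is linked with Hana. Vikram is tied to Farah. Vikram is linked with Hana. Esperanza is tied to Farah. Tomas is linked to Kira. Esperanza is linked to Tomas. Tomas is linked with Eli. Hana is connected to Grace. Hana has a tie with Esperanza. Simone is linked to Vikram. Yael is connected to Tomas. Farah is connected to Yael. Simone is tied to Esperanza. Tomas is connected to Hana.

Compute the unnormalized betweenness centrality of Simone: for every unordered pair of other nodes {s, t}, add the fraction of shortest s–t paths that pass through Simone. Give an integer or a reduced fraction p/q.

7/6

Pairs whose geodesics pass through Simone — Yael–Esperanza: 1/3; Yael–Vikram: 1/2; Esperanza–Vikram: 1/3.
All other pairs contribute 0.
Summing the contributions gives betweenness(Simone) = 7/6.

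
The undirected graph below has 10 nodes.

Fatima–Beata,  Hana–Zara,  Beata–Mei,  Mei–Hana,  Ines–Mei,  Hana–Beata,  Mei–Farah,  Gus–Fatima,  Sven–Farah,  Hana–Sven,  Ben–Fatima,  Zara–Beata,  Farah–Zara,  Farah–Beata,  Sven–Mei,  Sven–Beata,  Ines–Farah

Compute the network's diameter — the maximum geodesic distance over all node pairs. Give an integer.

Eccentricity of each node (its greatest distance to any other): Beata:2, Ben:4, Farah:3, Fatima:3, Gus:4, Hana:3, Ines:4, Mei:3, Sven:3, Zara:3.
The maximum eccentricity is 4, realized for instance by the pair Ines–Ben via Ines – Farah – Beata – Fatima – Ben. So the diameter is 4.

4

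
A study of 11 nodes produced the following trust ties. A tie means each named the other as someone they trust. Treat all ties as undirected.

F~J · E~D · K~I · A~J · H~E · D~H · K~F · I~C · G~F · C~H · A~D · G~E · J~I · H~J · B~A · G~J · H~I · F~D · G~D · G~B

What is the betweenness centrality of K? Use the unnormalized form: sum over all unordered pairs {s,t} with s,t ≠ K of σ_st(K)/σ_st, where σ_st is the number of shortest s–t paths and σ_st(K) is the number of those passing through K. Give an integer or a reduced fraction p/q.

Pairs whose geodesics pass through K — I–F: 1/2; C–F: 1/4.
All other pairs contribute 0.
Summing the contributions gives betweenness(K) = 3/4.

3/4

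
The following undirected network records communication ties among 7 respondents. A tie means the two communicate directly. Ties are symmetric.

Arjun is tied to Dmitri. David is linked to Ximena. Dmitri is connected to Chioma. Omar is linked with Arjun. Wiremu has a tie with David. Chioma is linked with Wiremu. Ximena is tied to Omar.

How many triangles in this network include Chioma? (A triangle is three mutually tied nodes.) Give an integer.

0

Chioma's neighbors are Dmitri and Wiremu, but none of them are tied to each other, so no triangle contains Chioma.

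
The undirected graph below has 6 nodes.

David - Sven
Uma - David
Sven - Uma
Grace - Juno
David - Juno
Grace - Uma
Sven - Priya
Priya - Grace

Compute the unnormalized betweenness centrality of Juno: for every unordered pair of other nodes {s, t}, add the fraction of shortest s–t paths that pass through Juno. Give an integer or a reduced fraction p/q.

1/2

Pairs whose geodesics pass through Juno — Grace–David: 1/2.
All other pairs contribute 0.
Summing the contributions gives betweenness(Juno) = 1/2.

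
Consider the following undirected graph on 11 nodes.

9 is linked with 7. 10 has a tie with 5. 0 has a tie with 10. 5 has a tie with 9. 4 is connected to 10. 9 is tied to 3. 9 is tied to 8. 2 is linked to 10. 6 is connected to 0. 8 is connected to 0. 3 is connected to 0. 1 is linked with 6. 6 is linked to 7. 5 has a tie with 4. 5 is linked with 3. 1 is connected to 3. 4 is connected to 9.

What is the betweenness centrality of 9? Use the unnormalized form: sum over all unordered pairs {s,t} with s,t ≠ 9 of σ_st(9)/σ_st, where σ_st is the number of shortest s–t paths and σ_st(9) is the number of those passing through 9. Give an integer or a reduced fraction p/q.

Pairs whose geodesics pass through 9 — 7–4: 1; 7–2: 2/3; 7–10: 2/3; 7–8: 1; 7–3: 1; 7–5: 1; 4–6: 1/2; 4–8: 1; 4–1: 1/2; 4–3: 1/2; 6–5: 1/4; 8–1: 1/3; 8–3: 1/2; 8–5: 1.
All other pairs contribute 0.
Summing the contributions gives betweenness(9) = 119/12.

119/12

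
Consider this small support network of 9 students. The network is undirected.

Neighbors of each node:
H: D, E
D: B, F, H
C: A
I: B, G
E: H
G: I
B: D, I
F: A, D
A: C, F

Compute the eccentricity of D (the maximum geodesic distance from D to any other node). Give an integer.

3

Distances from D: A:2, B:1, C:3, E:2, F:1, G:3, H:1, I:2.
The largest is 3 (to C and G), so the eccentricity of D is 3.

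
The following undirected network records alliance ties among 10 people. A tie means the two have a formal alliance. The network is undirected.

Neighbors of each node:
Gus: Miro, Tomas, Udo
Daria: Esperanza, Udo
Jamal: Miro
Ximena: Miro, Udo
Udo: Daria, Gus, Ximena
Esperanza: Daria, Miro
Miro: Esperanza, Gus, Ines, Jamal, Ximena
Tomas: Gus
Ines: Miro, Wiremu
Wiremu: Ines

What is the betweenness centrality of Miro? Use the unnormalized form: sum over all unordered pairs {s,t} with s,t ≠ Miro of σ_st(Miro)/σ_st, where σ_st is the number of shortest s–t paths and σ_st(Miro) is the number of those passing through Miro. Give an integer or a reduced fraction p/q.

24

Pairs whose geodesics pass through Miro — Daria–Jamal: 1; Daria–Ines: 1; Daria–Wiremu: 1; Udo–Jamal: 2/2; Udo–Ines: 2/2; Udo–Wiremu: 2/2; Jamal–Ines: 1; Jamal–Tomas: 1; Jamal–Ximena: 1; Jamal–Gus: 1; Jamal–Esperanza: 1; Jamal–Wiremu: 1; Ines–Tomas: 1; Ines–Ximena: 1 … (+11 more pairs).
All other pairs contribute 0.
Summing the contributions gives betweenness(Miro) = 24.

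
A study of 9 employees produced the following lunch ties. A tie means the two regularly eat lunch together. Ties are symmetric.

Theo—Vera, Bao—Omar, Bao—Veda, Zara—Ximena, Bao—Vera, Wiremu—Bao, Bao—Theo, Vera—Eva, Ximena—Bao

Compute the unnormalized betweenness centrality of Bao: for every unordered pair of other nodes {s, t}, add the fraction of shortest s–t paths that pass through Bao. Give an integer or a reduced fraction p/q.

Pairs whose geodesics pass through Bao — Wiremu–Veda: 1; Wiremu–Zara: 1; Wiremu–Omar: 1; Wiremu–Eva: 1; Wiremu–Vera: 1; Wiremu–Theo: 1; Wiremu–Ximena: 1; Veda–Zara: 1; Veda–Omar: 1; Veda–Eva: 1; Veda–Vera: 1; Veda–Theo: 1; Veda–Ximena: 1; Zara–Omar: 1 … (+10 more pairs).
All other pairs contribute 0.
Summing the contributions gives betweenness(Bao) = 24.

24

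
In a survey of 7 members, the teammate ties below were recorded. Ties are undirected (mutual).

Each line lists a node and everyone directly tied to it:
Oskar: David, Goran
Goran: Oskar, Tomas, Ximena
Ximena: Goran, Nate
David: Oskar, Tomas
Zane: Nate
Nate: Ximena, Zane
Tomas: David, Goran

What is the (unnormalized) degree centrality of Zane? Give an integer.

1

Zane is directly tied to Nate. That is 1 neighbor, so the degree of Zane is 1.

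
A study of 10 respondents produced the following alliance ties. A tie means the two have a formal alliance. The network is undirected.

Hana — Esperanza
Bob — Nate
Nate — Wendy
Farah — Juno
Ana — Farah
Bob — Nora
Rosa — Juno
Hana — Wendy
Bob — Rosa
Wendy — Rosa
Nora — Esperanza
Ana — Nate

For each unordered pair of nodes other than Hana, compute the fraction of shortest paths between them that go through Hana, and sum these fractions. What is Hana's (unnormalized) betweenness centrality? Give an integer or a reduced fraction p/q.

Pairs whose geodesics pass through Hana — Rosa–Esperanza: 1/2; Juno–Esperanza: 1/2; Farah–Esperanza: 2/4; Ana–Esperanza: 1/2; Nate–Esperanza: 1/2; Wendy–Esperanza: 1; Wendy–Nora: 1/3.
All other pairs contribute 0.
Summing the contributions gives betweenness(Hana) = 23/6.

23/6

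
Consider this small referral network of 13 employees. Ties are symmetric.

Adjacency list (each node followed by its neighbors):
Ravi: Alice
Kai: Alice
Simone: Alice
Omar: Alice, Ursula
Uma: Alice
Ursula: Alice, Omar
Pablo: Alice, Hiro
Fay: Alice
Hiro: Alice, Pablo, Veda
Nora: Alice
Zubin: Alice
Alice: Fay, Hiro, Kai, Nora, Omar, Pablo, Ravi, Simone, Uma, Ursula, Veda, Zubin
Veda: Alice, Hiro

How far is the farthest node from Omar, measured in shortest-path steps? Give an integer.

Distances from Omar: Alice:1, Fay:2, Hiro:2, Kai:2, Nora:2, Pablo:2, Ravi:2, Simone:2, Uma:2, Ursula:1, Veda:2, Zubin:2.
The largest is 2 (to Hiro, Zubin, Kai, Pablo, Fay, Simone, Veda, Uma, Nora, and Ravi), so the eccentricity of Omar is 2.

2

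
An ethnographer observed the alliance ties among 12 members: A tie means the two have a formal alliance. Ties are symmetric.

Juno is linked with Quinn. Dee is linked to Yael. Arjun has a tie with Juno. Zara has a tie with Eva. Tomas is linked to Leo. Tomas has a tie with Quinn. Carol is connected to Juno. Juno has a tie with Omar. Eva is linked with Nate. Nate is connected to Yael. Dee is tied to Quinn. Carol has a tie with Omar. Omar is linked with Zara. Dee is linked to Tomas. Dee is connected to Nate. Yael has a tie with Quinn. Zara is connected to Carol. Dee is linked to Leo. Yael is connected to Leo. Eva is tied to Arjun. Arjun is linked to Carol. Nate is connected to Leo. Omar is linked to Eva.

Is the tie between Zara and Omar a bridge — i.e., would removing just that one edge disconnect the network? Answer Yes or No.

No

Even without that edge, Zara still reaches Omar via Zara – Carol – Omar, so the network stays connected. Not a bridge.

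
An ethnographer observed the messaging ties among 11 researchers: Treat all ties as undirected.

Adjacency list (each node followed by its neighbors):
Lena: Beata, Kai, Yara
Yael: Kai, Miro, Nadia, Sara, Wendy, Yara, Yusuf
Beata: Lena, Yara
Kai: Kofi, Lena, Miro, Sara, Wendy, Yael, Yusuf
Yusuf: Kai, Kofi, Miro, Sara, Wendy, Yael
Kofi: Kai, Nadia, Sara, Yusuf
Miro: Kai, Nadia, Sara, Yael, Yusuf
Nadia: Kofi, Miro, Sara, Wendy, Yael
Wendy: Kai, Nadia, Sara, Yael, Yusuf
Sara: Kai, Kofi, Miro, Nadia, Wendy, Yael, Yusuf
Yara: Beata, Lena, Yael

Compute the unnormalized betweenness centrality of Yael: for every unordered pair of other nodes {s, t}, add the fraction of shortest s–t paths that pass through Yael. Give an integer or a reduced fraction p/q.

307/30

Pairs whose geodesics pass through Yael — Sara–Beata: 1/2; Sara–Yara: 1; Kofi–Yara: 4/5; Wendy–Miro: 1/5; Wendy–Beata: 1/2; Wendy–Yara: 1; Kai–Nadia: 1/5; Kai–Yara: 1/2; Miro–Beata: 1/2; Miro–Yara: 1; Nadia–Yusuf: 1/5; Nadia–Lena: 2/6; Nadia–Beata: 1; Nadia–Yara: 1 … (+2 more pairs).
All other pairs contribute 0.
Summing the contributions gives betweenness(Yael) = 307/30.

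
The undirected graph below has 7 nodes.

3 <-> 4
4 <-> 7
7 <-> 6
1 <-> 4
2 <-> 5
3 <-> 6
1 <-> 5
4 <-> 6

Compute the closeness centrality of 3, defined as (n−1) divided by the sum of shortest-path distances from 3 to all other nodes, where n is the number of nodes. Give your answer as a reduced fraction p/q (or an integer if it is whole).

6/13

Distances from 3: 1:2, 2:4, 4:1, 5:3, 6:1, 7:2. Sum = 13.
n = 7, so closeness = 6/13.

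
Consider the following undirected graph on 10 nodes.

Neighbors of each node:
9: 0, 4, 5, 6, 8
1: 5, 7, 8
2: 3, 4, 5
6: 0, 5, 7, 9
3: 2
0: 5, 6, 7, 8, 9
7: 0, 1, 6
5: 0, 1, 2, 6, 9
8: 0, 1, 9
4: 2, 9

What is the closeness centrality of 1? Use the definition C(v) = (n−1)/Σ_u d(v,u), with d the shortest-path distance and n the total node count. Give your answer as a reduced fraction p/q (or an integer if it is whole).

Distances from 1: 0:2, 2:2, 3:3, 4:3, 5:1, 6:2, 7:1, 8:1, 9:2. Sum = 17.
n = 10, so closeness = 9/17.

9/17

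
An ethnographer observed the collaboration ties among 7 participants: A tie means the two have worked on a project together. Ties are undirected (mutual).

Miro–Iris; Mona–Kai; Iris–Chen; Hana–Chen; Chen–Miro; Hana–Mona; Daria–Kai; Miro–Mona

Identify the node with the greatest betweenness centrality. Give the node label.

Mona

Unnormalized betweenness of each node: Chen:3/2, Daria:0, Hana:3/2, Iris:0, Kai:5, Miro:9/2, Mona:17/2.
Mona has the largest value, 17/2, making it the main broker — the node through which the most shortest paths run.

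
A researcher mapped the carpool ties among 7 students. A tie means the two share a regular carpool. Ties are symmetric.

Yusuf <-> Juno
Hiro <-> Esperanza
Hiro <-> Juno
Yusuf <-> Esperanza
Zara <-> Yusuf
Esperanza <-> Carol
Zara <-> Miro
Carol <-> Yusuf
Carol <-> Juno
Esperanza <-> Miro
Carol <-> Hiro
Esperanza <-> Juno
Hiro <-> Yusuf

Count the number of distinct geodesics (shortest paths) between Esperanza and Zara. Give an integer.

The shortest distance is 2. The length-2 paths are: Esperanza–Miro–Zara; Esperanza–Yusuf–Zara.
That gives 2 distinct shortest paths.

2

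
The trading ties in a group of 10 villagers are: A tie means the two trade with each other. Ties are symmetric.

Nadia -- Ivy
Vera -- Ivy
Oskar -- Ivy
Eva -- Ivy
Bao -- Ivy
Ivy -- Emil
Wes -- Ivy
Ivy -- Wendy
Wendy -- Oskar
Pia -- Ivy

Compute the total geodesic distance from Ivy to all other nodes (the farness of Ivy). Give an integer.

9

Distances from Ivy: Bao:1, Emil:1, Eva:1, Nadia:1, Oskar:1, Pia:1, Vera:1, Wendy:1, Wes:1.
Sum = 1 + 1 + 1 + 1 + 1 + 1 + 1 + 1 + 1 = 9.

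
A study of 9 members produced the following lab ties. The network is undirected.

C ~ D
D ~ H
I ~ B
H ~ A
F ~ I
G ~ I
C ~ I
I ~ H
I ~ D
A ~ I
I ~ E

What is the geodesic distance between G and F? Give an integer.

2

One shortest route is G – I – F, which uses 2 edges, and G and F are not directly tied, so nothing shorter exists. So d(G,F) = 2.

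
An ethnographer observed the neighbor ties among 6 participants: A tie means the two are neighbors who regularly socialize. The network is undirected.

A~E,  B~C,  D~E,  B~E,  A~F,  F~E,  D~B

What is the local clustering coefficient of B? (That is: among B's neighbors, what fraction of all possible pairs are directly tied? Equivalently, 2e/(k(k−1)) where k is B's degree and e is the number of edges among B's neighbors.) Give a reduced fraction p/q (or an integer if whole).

1/3

B's neighbors: C, D, and E (k = 3).
Possible neighbor pairs: C(3,2) = 3. Edges among them: D–E → e = 1.
Clustering(B) = 1/3.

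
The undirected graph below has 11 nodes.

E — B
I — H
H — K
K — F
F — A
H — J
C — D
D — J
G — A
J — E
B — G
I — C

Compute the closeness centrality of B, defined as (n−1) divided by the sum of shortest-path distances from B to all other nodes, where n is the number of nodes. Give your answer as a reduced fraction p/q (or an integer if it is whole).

Distances from B: A:2, C:4, D:3, E:1, F:3, G:1, H:3, I:4, J:2, K:4. Sum = 27.
n = 11, so closeness = 10/27.

10/27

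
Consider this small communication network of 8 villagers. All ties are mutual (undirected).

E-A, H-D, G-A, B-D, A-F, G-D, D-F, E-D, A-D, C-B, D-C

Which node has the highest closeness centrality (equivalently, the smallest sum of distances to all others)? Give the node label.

D

Farness (sum of distances to all others) for each node — A:10, B:12, C:12, D:7, E:12, F:12, G:12, H:13.
The smallest farness is 7, for D, so D has the highest closeness.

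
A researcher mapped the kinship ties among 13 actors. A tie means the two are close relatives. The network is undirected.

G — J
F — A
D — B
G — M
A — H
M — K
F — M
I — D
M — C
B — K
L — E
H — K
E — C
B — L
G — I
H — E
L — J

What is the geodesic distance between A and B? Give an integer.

One shortest route is A – H – K – B, which uses 3 edges, and at distance 2 from A we only reach {E, K, M}, which does not include B. So d(A,B) = 3.

3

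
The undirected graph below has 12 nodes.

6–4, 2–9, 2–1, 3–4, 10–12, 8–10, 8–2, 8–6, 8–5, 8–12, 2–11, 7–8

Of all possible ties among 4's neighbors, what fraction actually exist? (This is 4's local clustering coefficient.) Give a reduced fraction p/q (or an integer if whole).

4's neighbors: 3 and 6 (k = 2).
Possible neighbor pairs: C(2,2) = 1. Edges among them: none → e = 0.
Clustering(4) = 0/1.

0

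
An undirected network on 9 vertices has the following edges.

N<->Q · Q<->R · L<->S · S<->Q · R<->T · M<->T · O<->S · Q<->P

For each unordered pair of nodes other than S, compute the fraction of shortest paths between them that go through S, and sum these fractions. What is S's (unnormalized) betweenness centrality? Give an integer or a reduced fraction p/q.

13

Pairs whose geodesics pass through S — L–M: 1; L–O: 1; L–P: 1; L–N: 1; L–R: 1; L–Q: 1; L–T: 1; M–O: 1; O–P: 1; O–N: 1; O–R: 1; O–Q: 1; O–T: 1.
All other pairs contribute 0.
Summing the contributions gives betweenness(S) = 13.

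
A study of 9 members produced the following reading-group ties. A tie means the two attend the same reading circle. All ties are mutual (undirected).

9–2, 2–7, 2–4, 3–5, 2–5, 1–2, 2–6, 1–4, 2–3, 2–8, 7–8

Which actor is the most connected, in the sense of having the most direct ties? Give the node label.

2

Degrees — 1:2, 2:8, 3:2, 4:2, 5:2, 6:1, 7:2, 8:2, 9:1.
The maximum is 8, attained only by 2.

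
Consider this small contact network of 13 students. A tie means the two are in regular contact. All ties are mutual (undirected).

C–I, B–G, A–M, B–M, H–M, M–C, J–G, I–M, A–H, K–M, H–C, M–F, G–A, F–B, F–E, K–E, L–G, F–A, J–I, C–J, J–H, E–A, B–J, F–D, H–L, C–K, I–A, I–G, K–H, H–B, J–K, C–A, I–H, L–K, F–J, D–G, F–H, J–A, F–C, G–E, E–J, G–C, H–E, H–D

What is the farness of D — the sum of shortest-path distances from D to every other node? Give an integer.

21

Distances from D: A:2, B:2, C:2, E:2, F:1, G:1, H:1, I:2, J:2, K:2, L:2, M:2.
Sum = 2 + 2 + 2 + 2 + 1 + 1 + 1 + 2 + 2 + 2 + 2 + 2 = 21.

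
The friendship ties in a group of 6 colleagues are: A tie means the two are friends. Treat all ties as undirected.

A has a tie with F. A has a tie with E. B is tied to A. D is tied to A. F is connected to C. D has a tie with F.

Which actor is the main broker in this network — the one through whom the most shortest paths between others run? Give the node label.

A

Unnormalized betweenness of each node: A:7, B:0, C:0, D:0, E:0, F:4.
A has the largest value, 7, making it the main broker — the node through which the most shortest paths run.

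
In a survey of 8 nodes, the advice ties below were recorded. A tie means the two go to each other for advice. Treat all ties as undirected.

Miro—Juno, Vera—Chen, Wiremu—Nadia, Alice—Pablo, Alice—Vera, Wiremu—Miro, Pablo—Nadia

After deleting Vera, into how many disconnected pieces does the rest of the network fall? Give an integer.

2

Without Vera, the remaining ties split the others into: {Alice, Juno, Miro, Nadia, Pablo, Wiremu}; {Chen}.
That's 2 separate components.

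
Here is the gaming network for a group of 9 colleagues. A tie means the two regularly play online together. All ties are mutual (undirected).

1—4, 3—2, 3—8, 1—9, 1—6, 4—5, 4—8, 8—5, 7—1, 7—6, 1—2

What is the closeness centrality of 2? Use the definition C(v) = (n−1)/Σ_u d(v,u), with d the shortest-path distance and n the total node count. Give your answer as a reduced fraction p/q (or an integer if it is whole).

8/15

Distances from 2: 1:1, 3:1, 4:2, 5:3, 6:2, 7:2, 8:2, 9:2. Sum = 15.
n = 9, so closeness = 8/15.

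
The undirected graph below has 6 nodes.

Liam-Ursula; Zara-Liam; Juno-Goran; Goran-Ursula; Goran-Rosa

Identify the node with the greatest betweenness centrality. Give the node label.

Unnormalized betweenness of each node: Goran:7, Juno:0, Liam:4, Rosa:0, Ursula:6, Zara:0.
Goran has the largest value, 7, making it the main broker — the node through which the most shortest paths run.

Goran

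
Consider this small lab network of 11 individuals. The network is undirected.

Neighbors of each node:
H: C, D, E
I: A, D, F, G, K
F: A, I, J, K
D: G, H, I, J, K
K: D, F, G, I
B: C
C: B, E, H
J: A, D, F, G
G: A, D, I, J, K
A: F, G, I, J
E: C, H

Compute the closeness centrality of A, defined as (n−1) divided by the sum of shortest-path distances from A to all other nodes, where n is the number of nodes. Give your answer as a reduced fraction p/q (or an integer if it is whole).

Distances from A: B:5, C:4, D:2, E:4, F:1, G:1, H:3, I:1, J:1, K:2. Sum = 24.
n = 11, so closeness = 10/24 = 5/12.

5/12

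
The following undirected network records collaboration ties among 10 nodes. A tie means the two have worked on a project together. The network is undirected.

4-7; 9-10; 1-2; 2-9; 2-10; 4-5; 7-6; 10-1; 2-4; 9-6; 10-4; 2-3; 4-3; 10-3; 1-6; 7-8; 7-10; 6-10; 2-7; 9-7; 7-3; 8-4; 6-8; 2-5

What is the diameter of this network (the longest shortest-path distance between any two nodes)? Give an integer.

3

Eccentricity of each node (its greatest distance to any other): 1:2, 2:2, 3:2, 4:2, 5:3, 6:3, 7:2, 8:2, 9:2, 10:2.
The maximum eccentricity is 3, realized for instance by the pair 6–5 via 6 – 8 – 4 – 5. So the diameter is 3.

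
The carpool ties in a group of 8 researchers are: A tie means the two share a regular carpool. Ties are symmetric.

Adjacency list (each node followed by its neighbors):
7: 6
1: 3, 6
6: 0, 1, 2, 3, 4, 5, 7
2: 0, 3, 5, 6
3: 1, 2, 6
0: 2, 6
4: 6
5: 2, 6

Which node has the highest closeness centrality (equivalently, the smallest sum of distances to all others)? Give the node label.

6

Farness (sum of distances to all others) for each node — 0:12, 1:12, 2:10, 3:11, 4:13, 5:12, 6:7, 7:13.
The smallest farness is 7, for 6, so 6 has the highest closeness.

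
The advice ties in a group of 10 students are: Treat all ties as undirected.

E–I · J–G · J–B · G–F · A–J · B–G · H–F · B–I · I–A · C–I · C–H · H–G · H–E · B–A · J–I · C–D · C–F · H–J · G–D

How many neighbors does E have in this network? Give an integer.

E is directly tied to H and I. That is 2 neighbors, so the degree of E is 2.

2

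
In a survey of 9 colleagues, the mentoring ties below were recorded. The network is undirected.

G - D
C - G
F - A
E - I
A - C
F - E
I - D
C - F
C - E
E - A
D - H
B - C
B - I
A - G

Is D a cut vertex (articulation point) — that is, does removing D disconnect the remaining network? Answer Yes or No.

Yes

Removing D leaves {A, B, C, E, F, G, and I} with no path to {H}, so the network splits into 2 components. D is a cut vertex.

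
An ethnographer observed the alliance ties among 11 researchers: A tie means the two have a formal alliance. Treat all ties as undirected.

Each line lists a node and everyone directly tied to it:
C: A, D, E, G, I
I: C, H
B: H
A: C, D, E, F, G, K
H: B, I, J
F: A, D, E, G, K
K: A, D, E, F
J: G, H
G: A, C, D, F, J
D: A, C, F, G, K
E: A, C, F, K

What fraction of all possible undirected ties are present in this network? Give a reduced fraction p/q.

21/55

There are 21 edges and 11 nodes, so the maximum possible is C(11,2) = 55.
Density = 21/55.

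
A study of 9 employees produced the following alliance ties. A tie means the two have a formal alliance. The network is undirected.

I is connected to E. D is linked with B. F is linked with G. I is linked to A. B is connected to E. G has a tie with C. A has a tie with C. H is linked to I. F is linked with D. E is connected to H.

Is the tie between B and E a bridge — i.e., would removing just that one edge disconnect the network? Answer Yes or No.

Even without that edge, B still reaches E via B – D – F – G – C – A – I – E, so the network stays connected. Not a bridge.

No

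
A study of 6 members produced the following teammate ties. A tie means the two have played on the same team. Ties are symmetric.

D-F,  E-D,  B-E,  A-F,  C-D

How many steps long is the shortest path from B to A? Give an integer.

4

One shortest route is B – E – D – F – A, which uses 4 edges, and at distance 3 from B we only reach {C, F}, which does not include A. So d(B,A) = 4.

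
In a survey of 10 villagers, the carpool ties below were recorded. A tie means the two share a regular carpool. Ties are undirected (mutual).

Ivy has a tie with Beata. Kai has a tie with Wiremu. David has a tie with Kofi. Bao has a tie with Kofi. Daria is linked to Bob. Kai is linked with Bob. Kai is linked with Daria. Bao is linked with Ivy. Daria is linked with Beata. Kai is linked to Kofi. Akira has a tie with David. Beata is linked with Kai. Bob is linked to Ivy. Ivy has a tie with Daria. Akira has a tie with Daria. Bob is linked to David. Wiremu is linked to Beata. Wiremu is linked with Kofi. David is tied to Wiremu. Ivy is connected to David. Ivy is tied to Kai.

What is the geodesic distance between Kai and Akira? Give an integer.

One shortest route is Kai – Daria – Akira, which uses 2 edges, and Kai and Akira are not directly tied, so nothing shorter exists. So d(Kai,Akira) = 2.

2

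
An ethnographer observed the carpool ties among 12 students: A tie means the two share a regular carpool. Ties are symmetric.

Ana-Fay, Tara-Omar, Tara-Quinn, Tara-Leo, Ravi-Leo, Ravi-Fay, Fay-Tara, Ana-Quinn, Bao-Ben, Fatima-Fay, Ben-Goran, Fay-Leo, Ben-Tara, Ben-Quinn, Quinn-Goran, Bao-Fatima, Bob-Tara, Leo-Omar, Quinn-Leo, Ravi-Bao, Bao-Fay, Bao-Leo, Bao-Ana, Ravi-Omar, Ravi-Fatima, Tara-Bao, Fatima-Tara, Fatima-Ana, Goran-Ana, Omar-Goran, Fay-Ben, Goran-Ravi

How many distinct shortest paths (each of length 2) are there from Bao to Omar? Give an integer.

The shortest distance is 2. The length-2 paths are: Bao–Ravi–Omar; Bao–Tara–Omar; Bao–Leo–Omar.
That gives 3 distinct shortest paths.

3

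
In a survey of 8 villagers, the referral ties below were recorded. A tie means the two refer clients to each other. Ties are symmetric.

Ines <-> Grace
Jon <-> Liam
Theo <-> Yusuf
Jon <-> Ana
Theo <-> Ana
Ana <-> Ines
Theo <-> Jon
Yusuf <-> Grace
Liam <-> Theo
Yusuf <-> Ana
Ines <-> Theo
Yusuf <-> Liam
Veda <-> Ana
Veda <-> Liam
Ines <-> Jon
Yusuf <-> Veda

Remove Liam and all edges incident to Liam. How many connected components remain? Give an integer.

Liam's neighbors (Jon, Theo, Veda, and Yusuf) remain reachable from one another through other ties, so the rest of the network stays in one piece.

1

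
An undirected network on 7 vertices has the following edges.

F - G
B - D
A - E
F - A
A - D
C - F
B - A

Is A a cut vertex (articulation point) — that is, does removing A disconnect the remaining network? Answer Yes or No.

Yes

Removing A leaves {E} with no path to {C, F, and G}, so the network splits into 3 components. A is a cut vertex.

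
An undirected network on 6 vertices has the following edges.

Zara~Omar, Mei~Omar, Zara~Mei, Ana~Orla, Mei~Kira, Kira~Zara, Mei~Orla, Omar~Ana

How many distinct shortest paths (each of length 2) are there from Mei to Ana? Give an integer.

The shortest distance is 2. The length-2 paths are: Mei–Orla–Ana; Mei–Omar–Ana.
That gives 2 distinct shortest paths.

2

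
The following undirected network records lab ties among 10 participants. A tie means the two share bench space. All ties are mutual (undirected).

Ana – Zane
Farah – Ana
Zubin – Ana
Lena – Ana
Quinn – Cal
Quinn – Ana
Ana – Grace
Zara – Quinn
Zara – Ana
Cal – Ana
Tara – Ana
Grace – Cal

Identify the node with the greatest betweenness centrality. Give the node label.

Ana

Unnormalized betweenness of each node: Ana:32, Cal:1/2, Farah:0, Grace:0, Lena:0, Quinn:1/2, Tara:0, Zane:0, Zara:0, Zubin:0.
Ana has the largest value, 32, making it the main broker — the node through which the most shortest paths run.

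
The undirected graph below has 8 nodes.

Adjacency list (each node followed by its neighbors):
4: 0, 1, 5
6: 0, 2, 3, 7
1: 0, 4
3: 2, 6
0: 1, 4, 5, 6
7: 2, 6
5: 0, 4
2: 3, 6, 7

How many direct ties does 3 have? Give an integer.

2

3 is directly tied to 2 and 6. That is 2 neighbors, so the degree of 3 is 2.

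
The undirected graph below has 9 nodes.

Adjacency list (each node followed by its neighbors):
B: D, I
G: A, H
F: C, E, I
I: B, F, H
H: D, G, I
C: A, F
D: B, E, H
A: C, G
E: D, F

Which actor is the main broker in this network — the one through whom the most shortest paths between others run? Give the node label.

Unnormalized betweenness of each node: A:2, B:1/2, C:10/3, D:13/3, E:2, F:22/3, G:11/3, H:43/6, I:17/3.
F has the largest value, 22/3, making it the main broker — the node through which the most shortest paths run.

F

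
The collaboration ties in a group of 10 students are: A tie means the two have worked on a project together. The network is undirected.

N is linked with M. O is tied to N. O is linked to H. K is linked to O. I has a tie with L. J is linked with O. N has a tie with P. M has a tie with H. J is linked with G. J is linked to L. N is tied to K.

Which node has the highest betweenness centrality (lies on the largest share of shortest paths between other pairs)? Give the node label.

O

Unnormalized betweenness of each node: G:0, H:5/2, I:0, J:20, K:0, L:8, M:1, N:23/2, O:22, P:0.
O has the largest value, 22, making it the main broker — the node through which the most shortest paths run.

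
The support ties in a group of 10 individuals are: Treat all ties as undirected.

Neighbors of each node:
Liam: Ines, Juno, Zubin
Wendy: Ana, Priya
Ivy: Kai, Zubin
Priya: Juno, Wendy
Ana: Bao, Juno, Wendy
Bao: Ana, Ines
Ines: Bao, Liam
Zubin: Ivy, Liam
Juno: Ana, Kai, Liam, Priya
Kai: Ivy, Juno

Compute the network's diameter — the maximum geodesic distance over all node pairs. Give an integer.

4

Eccentricity of each node (its greatest distance to any other): Ana:3, Bao:4, Ines:3, Ivy:4, Juno:2, Kai:3, Liam:3, Priya:3, Wendy:4, Zubin:4.
The maximum eccentricity is 4, realized for instance by the pair Ivy–Bao via Ivy – Zubin – Liam – Ines – Bao. So the diameter is 4.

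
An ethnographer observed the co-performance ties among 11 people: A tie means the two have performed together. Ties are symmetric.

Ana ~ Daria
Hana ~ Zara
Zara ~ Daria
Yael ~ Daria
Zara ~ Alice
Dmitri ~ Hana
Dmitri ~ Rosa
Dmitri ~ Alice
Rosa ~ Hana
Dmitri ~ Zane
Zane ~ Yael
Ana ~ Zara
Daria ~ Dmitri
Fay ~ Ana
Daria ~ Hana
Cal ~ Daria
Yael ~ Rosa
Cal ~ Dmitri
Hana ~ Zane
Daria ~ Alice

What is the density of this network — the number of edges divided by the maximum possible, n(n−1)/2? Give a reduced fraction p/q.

4/11

There are 20 edges and 11 nodes, so the maximum possible is C(11,2) = 55.
Density = 20/55 = 4/11.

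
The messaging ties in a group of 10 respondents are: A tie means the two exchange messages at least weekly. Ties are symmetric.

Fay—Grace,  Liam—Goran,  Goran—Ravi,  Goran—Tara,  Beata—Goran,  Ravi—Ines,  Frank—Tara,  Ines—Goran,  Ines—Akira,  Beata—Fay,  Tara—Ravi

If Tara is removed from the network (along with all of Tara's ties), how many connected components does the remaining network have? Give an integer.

Without Tara, the remaining ties split the others into: {Akira, Beata, Fay, Goran, Grace, Ines, Liam, Ravi}; {Frank}.
That's 2 separate components.

2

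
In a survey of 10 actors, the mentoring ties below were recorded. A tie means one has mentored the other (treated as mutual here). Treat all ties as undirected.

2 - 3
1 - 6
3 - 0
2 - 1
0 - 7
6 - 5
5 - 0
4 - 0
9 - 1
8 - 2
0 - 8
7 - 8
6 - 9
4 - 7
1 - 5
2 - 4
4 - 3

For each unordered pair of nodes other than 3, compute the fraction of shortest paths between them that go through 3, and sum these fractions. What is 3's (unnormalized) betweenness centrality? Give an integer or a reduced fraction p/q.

1/3

Pairs whose geodesics pass through 3 — 2–0: 1/3.
All other pairs contribute 0.
Summing the contributions gives betweenness(3) = 1/3.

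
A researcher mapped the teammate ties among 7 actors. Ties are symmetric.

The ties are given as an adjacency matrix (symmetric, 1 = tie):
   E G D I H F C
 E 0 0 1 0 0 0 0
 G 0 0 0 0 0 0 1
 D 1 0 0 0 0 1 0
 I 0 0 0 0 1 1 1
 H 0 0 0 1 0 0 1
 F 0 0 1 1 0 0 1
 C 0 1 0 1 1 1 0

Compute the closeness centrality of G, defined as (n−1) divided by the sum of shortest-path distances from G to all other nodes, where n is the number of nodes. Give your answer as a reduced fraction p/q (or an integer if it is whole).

3/7

Distances from G: C:1, D:3, E:4, F:2, H:2, I:2. Sum = 14.
n = 7, so closeness = 6/14 = 3/7.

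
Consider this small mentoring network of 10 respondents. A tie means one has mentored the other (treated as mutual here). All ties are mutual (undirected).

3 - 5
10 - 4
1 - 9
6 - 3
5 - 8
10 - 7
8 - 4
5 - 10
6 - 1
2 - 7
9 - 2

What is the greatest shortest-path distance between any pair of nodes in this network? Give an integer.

5

Eccentricity of each node (its greatest distance to any other): 1:5, 2:4, 3:4, 4:5, 5:4, 6:4, 7:4, 8:5, 9:5, 10:4.
The maximum eccentricity is 5, realized for instance by the pair 1–4 via 1 – 6 – 3 – 5 – 8 – 4. So the diameter is 5.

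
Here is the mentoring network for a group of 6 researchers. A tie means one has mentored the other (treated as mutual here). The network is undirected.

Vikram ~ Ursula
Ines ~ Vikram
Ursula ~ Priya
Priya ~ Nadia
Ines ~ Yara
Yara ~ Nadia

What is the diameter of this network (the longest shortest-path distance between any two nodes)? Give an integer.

3

Eccentricity of each node (its greatest distance to any other): Ines:3, Nadia:3, Priya:3, Ursula:3, Vikram:3, Yara:3.
The maximum eccentricity is 3, realized for instance by the pair Nadia–Vikram via Nadia – Yara – Ines – Vikram. So the diameter is 3.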